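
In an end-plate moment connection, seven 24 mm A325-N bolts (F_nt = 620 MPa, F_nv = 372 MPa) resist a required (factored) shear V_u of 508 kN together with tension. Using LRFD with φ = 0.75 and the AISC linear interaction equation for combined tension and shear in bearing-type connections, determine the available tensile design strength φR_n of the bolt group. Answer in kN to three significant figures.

A_b = π·24²/4 = 452.4 mm²; f_rv = 508 × 1000 / (7 × 452.4) = 160.4 MPa.
F'_nt = 1.3 F_nt − (F_nt / φF_nv) f_rv = 1.3·620 − (620/(0.75·372))·160.4 = 449.5 MPa, capped at F_nt → F'_nt = 449.5 MPa.
R_n = F'_nt · A_b · n = 449.5 × 452.4 × 7 / 1000 = 1423 kN.
Design strength φR_n = 0.75 × 1423 = 1070 kN.

1070 kN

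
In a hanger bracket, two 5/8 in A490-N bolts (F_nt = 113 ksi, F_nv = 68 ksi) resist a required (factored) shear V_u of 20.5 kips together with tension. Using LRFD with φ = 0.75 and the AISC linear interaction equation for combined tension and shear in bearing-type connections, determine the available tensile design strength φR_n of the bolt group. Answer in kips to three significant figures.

33.5 kips

A_b = π·0.625²/4 = 0.3068 in²; f_rv = 20.5 / (2 × 0.3068) = 33.41 ksi.
F'_nt = 1.3 F_nt − (F_nt / φF_nv) f_rv = 1.3·113 − (113/(0.75·68))·33.41 = 72.87 ksi, capped at F_nt → F'_nt = 72.87 ksi.
R_n = F'_nt · A_b · n = 72.87 × 0.3068 × 2 = 44.72 kips.
Design strength φR_n = 0.75 × 44.72 = 33.5 kips.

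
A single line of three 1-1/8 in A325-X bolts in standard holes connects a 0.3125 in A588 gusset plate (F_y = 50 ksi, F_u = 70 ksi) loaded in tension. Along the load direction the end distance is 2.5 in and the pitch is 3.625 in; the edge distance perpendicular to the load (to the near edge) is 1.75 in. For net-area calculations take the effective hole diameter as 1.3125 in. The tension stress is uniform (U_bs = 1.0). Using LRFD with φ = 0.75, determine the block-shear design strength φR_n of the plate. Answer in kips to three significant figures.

Shear plane L_v = 2.5 + 2·3.625 = 9.75 in; A_gv = 9.75 × 0.3125 = 3.047 in².
A_nv = (9.75 − 2.5·1.3125) × 0.3125 = 2.021 in².
A_nt = (1.75 − 0.5·1.3125) × 0.3125 = 0.3418 in².
0.6 F_u A_nv = 84.9 kips; 0.6 F_y A_gv = 91.41 kips → shear rupture governs the shear term.
R_n = 84.9 + 1.0 × 70 × 0.3418 = 108.8 kips.
Design strength φR_n = 0.75 × 108.8 = 81.6 kips.

81.6 kips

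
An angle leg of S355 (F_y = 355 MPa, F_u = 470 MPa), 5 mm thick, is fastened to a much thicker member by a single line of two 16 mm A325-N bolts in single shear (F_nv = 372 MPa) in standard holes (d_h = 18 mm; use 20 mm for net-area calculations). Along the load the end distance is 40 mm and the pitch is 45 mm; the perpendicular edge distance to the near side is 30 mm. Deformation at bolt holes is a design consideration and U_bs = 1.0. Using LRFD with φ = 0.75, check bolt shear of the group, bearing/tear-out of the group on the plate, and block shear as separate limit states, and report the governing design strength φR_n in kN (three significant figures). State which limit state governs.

Bolt shear: A_b = π·16²/4 = 201.1 mm²; R_n = 372 × 201.1 × 2 × 1 / 1000 = 149.6 kN → 0.75 × 149.6 = 112 kN.
Bearing: edge l_c = 31, r_n = 87.42 kN; interior l_c = 27, r_n = 76.14 kN; R_n = 87.42 + 1·76.14 = 163.6 kN → 123 kN.
Block shear: A_gv = 425, A_nv = 275, A_nt = 100 mm²; R_n = min(0.6F_uA_nv, 0.6F_yA_gv) + U_bs·F_u·A_nt = 124.5 kN → 93.4 kN.
Block shear governs: 93.4 kN.

93.4 kN (block shear governs)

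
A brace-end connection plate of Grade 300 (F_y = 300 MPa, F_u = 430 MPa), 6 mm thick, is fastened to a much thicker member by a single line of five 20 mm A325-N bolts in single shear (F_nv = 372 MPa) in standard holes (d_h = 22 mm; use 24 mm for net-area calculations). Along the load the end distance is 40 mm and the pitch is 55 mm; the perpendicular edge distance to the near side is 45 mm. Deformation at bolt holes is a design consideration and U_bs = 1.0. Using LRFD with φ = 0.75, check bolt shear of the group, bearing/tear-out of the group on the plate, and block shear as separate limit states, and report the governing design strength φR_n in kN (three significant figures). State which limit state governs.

240 kN (block shear governs)

Bolt shear: A_b = π·20²/4 = 314.2 mm²; R_n = 372 × 314.2 × 5 × 1 / 1000 = 584.3 kN → 0.75 × 584.3 = 438 kN.
Bearing: edge l_c = 29, r_n = 89.78 kN; interior l_c = 33, r_n = 102.2 kN; R_n = 89.78 + 4·102.2 = 498.5 kN → 374 kN.
Block shear: A_gv = 1560, A_nv = 912, A_nt = 198 mm²; R_n = min(0.6F_uA_nv, 0.6F_yA_gv) + U_bs·F_u·A_nt = 320.4 kN → 240 kN.
Block shear governs: 240 kN.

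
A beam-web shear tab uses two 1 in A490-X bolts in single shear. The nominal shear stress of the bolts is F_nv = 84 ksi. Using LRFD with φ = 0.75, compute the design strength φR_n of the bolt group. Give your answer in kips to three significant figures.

A_b = π × 1² / 4 = 0.7854 in².
R_n = F_nv · A_b · n · n_s = 84 × 0.7854 × 2 × 1 = 131.9 kips.
Design strength φR_n = 0.75 × 131.9 = 99 kips.

99 kips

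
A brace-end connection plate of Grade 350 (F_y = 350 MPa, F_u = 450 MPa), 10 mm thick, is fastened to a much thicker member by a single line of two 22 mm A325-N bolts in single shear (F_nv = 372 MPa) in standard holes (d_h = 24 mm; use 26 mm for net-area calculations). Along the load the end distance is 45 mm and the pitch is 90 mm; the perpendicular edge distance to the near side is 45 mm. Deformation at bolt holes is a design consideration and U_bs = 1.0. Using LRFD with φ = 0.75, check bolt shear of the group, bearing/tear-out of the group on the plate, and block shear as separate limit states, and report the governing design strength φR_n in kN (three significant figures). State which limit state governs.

212 kN (bolt shear governs)

Bolt shear: A_b = π·22²/4 = 380.1 mm²; R_n = 372 × 380.1 × 2 × 1 / 1000 = 282.8 kN → 0.75 × 282.8 = 212 kN.
Bearing: edge l_c = 33, r_n = 178.2 kN; interior l_c = 66, r_n = 237.6 kN; R_n = 178.2 + 1·237.6 = 415.8 kN → 312 kN.
Block shear: A_gv = 1350, A_nv = 960, A_nt = 320 mm²; R_n = min(0.6F_uA_nv, 0.6F_yA_gv) + U_bs·F_u·A_nt = 403.2 kN → 302 kN.
Bolt shear governs: 212 kN.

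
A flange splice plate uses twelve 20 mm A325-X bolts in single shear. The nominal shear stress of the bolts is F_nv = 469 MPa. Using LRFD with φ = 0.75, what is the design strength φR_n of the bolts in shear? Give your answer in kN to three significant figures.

1330 kN

A_b = π × 20² / 4 = 314.2 mm².
R_n = F_nv · A_b · n · n_s = 469 × 314.2 × 12 × 1 / 1000 = 1768 kN.
Design strength φR_n = 0.75 × 1768 = 1330 kN.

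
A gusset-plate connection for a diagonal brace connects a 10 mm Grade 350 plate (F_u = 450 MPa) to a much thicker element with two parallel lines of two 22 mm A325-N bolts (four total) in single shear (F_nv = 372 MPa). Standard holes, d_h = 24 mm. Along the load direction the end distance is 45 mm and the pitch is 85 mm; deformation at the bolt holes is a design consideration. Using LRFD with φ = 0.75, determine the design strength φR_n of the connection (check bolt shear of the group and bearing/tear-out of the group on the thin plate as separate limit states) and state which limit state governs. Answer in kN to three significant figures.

Bolt shear: A_b = π·22²/4 = 380.1 mm²; R_n = 372 × 380.1 × 4 × 1 / 1000 = 565.6 kN → 0.75 × 565.6 = 424 kN.
Bearing (1.2 l_c t F_u ≤ 2.4 d t F_u): upper limit = 2.4·22·10·450 / 1000 = 237.6 kN.
  Edge l_c = 45 − 24/2 = 33 → r_n = 178.2 kN; interior l_c = 85 − 24 = 61 → r_n = 237.6 kN.
  R_n,bearing = 2·178.2 + 2·237.6 = 831.6 kN → 0.75 × 831.6 = 624 kN.
Bolt shear governs: 424 kN.

424 kN (bolt shear governs)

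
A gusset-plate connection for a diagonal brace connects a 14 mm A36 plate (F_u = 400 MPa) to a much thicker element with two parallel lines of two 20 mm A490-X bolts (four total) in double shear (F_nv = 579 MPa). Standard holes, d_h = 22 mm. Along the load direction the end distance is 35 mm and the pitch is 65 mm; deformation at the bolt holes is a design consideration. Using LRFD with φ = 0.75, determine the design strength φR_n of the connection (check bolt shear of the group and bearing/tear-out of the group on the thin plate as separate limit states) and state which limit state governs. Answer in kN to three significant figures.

645 kN (bearing governs)

Bolt shear: A_b = π·20²/4 = 314.2 mm²; R_n = 579 × 314.2 × 4 × 2 / 1000 = 1455 kN → 0.75 × 1455 = 1090 kN.
Bearing (1.2 l_c t F_u ≤ 2.4 d t F_u): upper limit = 2.4·20·14·400 / 1000 = 268.8 kN.
  Edge l_c = 35 − 22/2 = 24 → r_n = 161.3 kN; interior l_c = 65 − 22 = 43 → r_n = 268.8 kN.
  R_n,bearing = 2·161.3 + 2·268.8 = 860.2 kN → 0.75 × 860.2 = 645 kN.
Bearing governs: 645 kN.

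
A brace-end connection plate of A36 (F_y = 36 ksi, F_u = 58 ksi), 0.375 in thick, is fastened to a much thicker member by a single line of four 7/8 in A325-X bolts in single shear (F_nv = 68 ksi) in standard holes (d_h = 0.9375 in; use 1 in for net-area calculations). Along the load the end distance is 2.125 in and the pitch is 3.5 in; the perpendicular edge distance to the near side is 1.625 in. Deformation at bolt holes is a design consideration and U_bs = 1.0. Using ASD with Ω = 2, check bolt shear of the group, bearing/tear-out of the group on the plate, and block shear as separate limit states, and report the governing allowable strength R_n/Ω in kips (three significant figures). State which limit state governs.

63.4 kips (block shear governs)

Bolt shear: A_b = π·0.875²/4 = 0.6013 in²; R_n = 68 × 0.6013 × 4 × 1 = 163.6 kips → 163.6 / 2 = 81.8 kips.
Bearing: edge l_c = 1.656, r_n = 43.23 kips; interior l_c = 2.562, r_n = 45.68 kips; R_n = 43.23 + 3·45.68 = 180.3 kips → 90.1 kips.
Block shear: A_gv = 4.734, A_nv = 3.422, A_nt = 0.4219 in²; R_n = min(0.6F_uA_nv, 0.6F_yA_gv) + U_bs·F_u·A_nt = 126.7 kips → 63.4 kips.
Block shear governs: 63.4 kips.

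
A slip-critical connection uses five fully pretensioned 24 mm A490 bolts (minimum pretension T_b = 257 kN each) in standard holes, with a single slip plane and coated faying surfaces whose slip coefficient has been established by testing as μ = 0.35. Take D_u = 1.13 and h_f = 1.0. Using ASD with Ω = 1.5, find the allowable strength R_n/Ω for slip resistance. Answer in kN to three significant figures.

R_n = μ · D_u · h_f · T_b · n_s · n_b = 0.35 × 1.13 × 1.0 × 257 × 1 × 5 = 508.2 kN.
Allowable strength R_n/Ω = 508.2 / 1.5 = 339 kN.

339 kN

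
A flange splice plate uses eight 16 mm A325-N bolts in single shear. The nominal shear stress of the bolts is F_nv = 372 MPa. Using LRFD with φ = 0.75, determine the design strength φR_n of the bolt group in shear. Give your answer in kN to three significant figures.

A_b = π × 16² / 4 = 201.1 mm².
R_n = F_nv · A_b · n · n_s = 372 × 201.1 × 8 × 1 / 1000 = 598.4 kN.
Design strength φR_n = 0.75 × 598.4 = 449 kN.

449 kN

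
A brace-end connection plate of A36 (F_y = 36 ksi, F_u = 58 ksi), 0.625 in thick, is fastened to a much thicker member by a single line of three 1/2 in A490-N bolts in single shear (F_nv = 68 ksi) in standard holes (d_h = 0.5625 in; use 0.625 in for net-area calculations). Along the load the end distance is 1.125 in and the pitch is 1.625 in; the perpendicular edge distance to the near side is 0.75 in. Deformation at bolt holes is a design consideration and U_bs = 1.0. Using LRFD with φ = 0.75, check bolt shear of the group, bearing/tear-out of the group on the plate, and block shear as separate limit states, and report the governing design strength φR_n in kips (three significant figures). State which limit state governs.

Bolt shear: A_b = π·0.5²/4 = 0.1963 in²; R_n = 68 × 0.1963 × 3 × 1 = 40.06 kips → 0.75 × 40.06 = 30 kips.
Bearing: edge l_c = 0.8438, r_n = 36.7 kips; interior l_c = 1.062, r_n = 43.5 kips; R_n = 36.7 + 2·43.5 = 123.7 kips → 92.8 kips.
Block shear: A_gv = 2.734, A_nv = 1.758, A_nt = 0.2734 in²; R_n = min(0.6F_uA_nv, 0.6F_yA_gv) + U_bs·F_u·A_nt = 74.92 kips → 56.2 kips.
Bolt shear governs: 30 kips.

30 kips (bolt shear governs)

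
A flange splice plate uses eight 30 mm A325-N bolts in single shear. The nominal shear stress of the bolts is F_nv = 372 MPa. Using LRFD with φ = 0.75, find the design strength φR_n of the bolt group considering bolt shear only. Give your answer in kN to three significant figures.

1580 kN

A_b = π × 30² / 4 = 706.9 mm².
R_n = F_nv · A_b · n · n_s = 372 × 706.9 × 8 × 1 / 1000 = 2104 kN.
Design strength φR_n = 0.75 × 2104 = 1580 kN.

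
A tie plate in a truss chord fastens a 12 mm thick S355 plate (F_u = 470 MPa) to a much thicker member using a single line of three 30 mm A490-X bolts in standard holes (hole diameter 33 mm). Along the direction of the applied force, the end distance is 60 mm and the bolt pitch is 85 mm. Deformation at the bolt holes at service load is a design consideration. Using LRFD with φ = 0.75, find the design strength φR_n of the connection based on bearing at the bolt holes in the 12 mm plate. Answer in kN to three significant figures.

749 kN

Per bolt r_n = 1.2 l_c t F_u ≤ 2.4 d t F_u; upper limit = 2.4 × 30 × 12 × 470 / 1000 = 406.1 kN.
Edge bolt: l_c = 60 − 33/2 = 43.5 mm → 1.2 × 43.5 × 12 × 470 / 1000 = 294.4 → r_n = 294.4 kN.
Interior bolts: l_c = 85 − 33 = 52 mm → 1.2 × 52 × 12 × 470 / 1000 = 351.9 → r_n = 351.9 kN.
R_n = 1 × 294.4 + 2 × 351.9 = 998.3 kN.
Design strength φR_n = 0.75 × 998.3 = 749 kN.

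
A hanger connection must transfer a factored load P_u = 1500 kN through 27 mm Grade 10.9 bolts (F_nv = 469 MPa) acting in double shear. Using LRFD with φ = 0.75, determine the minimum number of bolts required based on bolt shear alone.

A_b = π·27²/4 = 572.6 mm².
Per-bolt design strength φR_n = 0.75 × 469 × 572.6 × 2 / 1000 = 402.8 kN.
n ≥ 1500 / 402.8 = 3.724 → use 4 bolts.

4 bolts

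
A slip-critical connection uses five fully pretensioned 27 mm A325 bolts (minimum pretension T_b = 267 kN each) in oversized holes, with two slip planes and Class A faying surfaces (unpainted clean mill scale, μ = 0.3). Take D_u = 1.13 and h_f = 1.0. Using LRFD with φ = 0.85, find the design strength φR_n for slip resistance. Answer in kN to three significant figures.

R_n = μ · D_u · h_f · T_b · n_s · n_b = 0.3 × 1.13 × 1.0 × 267 × 2 × 5 = 905.1 kN.
Design strength φR_n = 0.85 × 905.1 = 769 kN.

769 kN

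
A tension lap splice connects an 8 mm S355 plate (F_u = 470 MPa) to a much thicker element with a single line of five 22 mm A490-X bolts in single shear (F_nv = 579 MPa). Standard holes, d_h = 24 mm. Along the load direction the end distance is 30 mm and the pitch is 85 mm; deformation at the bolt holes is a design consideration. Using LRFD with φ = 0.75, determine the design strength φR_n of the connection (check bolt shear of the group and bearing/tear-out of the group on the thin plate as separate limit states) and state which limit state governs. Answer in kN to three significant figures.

656 kN (bearing governs)

Bolt shear: A_b = π·22²/4 = 380.1 mm²; R_n = 579 × 380.1 × 5 × 1 / 1000 = 1100 kN → 0.75 × 1100 = 825 kN.
Bearing (1.2 l_c t F_u ≤ 2.4 d t F_u): upper limit = 2.4·22·8·470 / 1000 = 198.5 kN.
  Edge l_c = 30 − 24/2 = 18 → r_n = 81.22 kN; interior l_c = 85 − 24 = 61 → r_n = 198.5 kN.
  R_n,bearing = 1·81.22 + 4·198.5 = 875.3 kN → 0.75 × 875.3 = 656 kN.
Bearing governs: 656 kN.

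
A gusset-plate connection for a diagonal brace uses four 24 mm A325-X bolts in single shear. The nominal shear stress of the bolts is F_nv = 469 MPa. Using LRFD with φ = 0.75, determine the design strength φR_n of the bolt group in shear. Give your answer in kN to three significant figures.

637 kN

A_b = π × 24² / 4 = 452.4 mm².
R_n = F_nv · A_b · n · n_s = 469 × 452.4 × 4 × 1 / 1000 = 848.7 kN.
Design strength φR_n = 0.75 × 848.7 = 637 kN.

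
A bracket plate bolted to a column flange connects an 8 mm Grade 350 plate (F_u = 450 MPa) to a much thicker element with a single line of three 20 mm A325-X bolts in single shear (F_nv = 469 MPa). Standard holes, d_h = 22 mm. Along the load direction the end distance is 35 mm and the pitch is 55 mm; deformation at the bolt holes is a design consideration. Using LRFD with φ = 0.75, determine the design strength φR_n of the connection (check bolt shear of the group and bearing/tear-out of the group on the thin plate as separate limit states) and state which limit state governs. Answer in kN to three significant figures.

Bolt shear: A_b = π·20²/4 = 314.2 mm²; R_n = 469 × 314.2 × 3 × 1 / 1000 = 442 kN → 0.75 × 442 = 332 kN.
Bearing (1.2 l_c t F_u ≤ 2.4 d t F_u): upper limit = 2.4·20·8·450 / 1000 = 172.8 kN.
  Edge l_c = 35 − 22/2 = 24 → r_n = 103.7 kN; interior l_c = 55 − 22 = 33 → r_n = 142.6 kN.
  R_n,bearing = 1·103.7 + 2·142.6 = 388.8 kN → 0.75 × 388.8 = 292 kN.
Bearing governs: 292 kN.

292 kN (bearing governs)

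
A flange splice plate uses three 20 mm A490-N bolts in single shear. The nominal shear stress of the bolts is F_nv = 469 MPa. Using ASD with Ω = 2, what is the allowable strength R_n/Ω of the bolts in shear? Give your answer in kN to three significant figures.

A_b = π × 20² / 4 = 314.2 mm².
R_n = F_nv · A_b · n · n_s = 469 × 314.2 × 3 × 1 / 1000 = 442 kN.
Allowable strength R_n/Ω = 442 / 2 = 221 kN.

221 kN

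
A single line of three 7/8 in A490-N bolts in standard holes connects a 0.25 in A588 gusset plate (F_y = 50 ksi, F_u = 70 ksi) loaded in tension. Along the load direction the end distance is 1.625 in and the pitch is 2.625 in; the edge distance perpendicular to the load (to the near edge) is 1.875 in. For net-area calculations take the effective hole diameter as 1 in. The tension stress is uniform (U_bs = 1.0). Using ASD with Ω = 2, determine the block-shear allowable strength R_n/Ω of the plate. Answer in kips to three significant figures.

35 kips

Shear plane L_v = 1.625 + 2·2.625 = 6.875 in; A_gv = 6.875 × 0.25 = 1.719 in².
A_nv = (6.875 − 2.5·1) × 0.25 = 1.094 in².
A_nt = (1.875 − 0.5·1) × 0.25 = 0.3438 in².
0.6 F_u A_nv = 45.94 kips; 0.6 F_y A_gv = 51.56 kips → shear rupture governs the shear term.
R_n = 45.94 + 1.0 × 70 × 0.3438 = 70 kips.
Allowable strength R_n/Ω = 70 / 2 = 35 kips.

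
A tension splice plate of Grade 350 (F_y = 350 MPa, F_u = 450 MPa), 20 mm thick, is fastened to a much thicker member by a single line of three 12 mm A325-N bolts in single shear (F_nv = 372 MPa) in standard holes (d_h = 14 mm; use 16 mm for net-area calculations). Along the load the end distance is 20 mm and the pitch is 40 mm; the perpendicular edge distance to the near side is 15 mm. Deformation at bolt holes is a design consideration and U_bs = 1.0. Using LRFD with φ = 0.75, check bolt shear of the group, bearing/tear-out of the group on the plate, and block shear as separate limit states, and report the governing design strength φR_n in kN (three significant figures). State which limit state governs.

94.7 kN (bolt shear governs)

Bolt shear: A_b = π·12²/4 = 113.1 mm²; R_n = 372 × 113.1 × 3 × 1 / 1000 = 126.2 kN → 0.75 × 126.2 = 94.7 kN.
Bearing: edge l_c = 13, r_n = 140.4 kN; interior l_c = 26, r_n = 259.2 kN; R_n = 140.4 + 2·259.2 = 658.8 kN → 494 kN.
Block shear: A_gv = 2000, A_nv = 1200, A_nt = 140 mm²; R_n = min(0.6F_uA_nv, 0.6F_yA_gv) + U_bs·F_u·A_nt = 387 kN → 290 kN.
Bolt shear governs: 94.7 kN.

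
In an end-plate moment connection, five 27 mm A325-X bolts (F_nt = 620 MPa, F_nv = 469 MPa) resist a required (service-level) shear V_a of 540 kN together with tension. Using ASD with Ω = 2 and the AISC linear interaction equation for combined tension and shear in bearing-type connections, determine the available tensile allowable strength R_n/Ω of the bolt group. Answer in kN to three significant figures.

A_b = π·27²/4 = 572.6 mm²; f_rv = 540 × 1000 / (5 × 572.6) = 188.6 MPa.
F'_nt = 1.3 F_nt − (Ω F_nt / F_nv) f_rv = 1.3·620 − (2·620/469)·188.6 = 307.3 MPa, capped at F_nt → F'_nt = 307.3 MPa.
R_n = F'_nt · A_b · n = 307.3 × 572.6 × 5 / 1000 = 879.7 kN.
Allowable strength R_n/Ω = 879.7 / 2 = 440 kN.

440 kN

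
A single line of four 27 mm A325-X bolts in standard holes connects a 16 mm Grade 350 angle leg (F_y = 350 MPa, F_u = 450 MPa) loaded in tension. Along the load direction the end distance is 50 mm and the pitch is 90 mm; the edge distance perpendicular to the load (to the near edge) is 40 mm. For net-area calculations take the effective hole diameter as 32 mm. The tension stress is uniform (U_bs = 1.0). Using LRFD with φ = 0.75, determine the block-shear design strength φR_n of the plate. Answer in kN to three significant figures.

Shear plane L_v = 50 + 3·90 = 320 mm; A_gv = 320 × 16 = 5120 mm².
A_nv = (320 − 3.5·32) × 16 = 3328 mm².
A_nt = (40 − 0.5·32) × 16 = 384 mm².
0.6 F_u A_nv = 898.6 kN; 0.6 F_y A_gv = 1075 kN → shear rupture governs the shear term.
R_n = 898.6 + 1.0 × 450 × 384 / 1000 = 1071 kN.
Design strength φR_n = 0.75 × 1071 = 804 kN.

804 kN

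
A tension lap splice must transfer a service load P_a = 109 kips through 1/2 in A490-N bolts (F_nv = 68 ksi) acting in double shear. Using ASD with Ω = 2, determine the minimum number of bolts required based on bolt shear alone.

A_b = π·0.5²/4 = 0.1963 in².
Per-bolt allowable strength R_n/Ω = 68 × 0.1963 × 2 / 2 = 13.35 kips.
n ≥ 109 / 13.35 = 8.164 → use 9 bolts.

9 bolts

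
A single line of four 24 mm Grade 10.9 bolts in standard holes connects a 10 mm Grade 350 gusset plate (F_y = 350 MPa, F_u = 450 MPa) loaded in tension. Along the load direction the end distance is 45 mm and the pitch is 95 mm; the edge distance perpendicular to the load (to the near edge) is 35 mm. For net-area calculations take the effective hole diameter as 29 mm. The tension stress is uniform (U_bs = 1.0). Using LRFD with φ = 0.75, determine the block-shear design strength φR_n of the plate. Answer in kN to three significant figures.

532 kN

Shear plane L_v = 45 + 3·95 = 330 mm; A_gv = 330 × 10 = 3300 mm².
A_nv = (330 − 3.5·29) × 10 = 2285 mm².
A_nt = (35 − 0.5·29) × 10 = 205 mm².
0.6 F_u A_nv = 617 kN; 0.6 F_y A_gv = 693 kN → shear rupture governs the shear term.
R_n = 617 + 1.0 × 450 × 205 / 1000 = 709.2 kN.
Design strength φR_n = 0.75 × 709.2 = 532 kN.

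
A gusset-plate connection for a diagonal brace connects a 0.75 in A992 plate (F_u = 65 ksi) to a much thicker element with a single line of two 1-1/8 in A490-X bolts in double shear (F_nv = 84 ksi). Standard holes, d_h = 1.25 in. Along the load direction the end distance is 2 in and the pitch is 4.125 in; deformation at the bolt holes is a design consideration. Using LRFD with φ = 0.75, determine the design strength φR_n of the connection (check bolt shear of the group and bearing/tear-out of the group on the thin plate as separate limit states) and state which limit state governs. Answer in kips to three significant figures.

Bolt shear: A_b = π·1.125²/4 = 0.994 in²; R_n = 84 × 0.994 × 2 × 2 = 334 kips → 0.75 × 334 = 250 kips.
Bearing (1.2 l_c t F_u ≤ 2.4 d t F_u): upper limit = 2.4·1.125·0.75·65 = 131.6 kips.
  Edge l_c = 2 − 1.25/2 = 1.375 → r_n = 80.44 kips; interior l_c = 4.125 − 1.25 = 2.875 → r_n = 131.6 kips.
  R_n,bearing = 1·80.44 + 1·131.6 = 212.1 kips → 0.75 × 212.1 = 159 kips.
Bearing governs: 159 kips.

159 kips (bearing governs)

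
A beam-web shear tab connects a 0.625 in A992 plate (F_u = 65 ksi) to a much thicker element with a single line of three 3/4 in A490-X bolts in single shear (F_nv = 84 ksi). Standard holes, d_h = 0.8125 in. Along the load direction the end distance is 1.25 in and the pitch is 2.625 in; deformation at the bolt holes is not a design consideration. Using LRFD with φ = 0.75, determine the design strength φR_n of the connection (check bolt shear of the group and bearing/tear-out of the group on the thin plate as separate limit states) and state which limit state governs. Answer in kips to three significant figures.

Bolt shear: A_b = π·0.75²/4 = 0.4418 in²; R_n = 84 × 0.4418 × 3 × 1 = 111.3 kips → 0.75 × 111.3 = 83.5 kips.
Bearing (1.5 l_c t F_u ≤ 3.0 d t F_u): upper limit = 3.0·0.75·0.625·65 = 91.41 kips.
  Edge l_c = 1.25 − 0.8125/2 = 0.8438 → r_n = 51.42 kips; interior l_c = 2.625 − 0.8125 = 1.812 → r_n = 91.41 kips.
  R_n,bearing = 1·51.42 + 2·91.41 = 234.2 kips → 0.75 × 234.2 = 176 kips.
Bolt shear governs: 83.5 kips.

83.5 kips (bolt shear governs)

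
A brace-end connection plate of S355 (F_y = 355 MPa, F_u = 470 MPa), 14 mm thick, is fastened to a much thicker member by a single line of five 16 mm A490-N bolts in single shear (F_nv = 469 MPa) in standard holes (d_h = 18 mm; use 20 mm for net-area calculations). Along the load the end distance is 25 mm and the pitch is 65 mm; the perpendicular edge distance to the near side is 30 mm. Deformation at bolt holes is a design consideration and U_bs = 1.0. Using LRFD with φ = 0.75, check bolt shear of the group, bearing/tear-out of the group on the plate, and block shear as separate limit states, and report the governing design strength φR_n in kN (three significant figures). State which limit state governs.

354 kN (bolt shear governs)

Bolt shear: A_b = π·16²/4 = 201.1 mm²; R_n = 469 × 201.1 × 5 × 1 / 1000 = 471.5 kN → 0.75 × 471.5 = 354 kN.
Bearing: edge l_c = 16, r_n = 126.3 kN; interior l_c = 47, r_n = 252.7 kN; R_n = 126.3 + 4·252.7 = 1137 kN → 853 kN.
Block shear: A_gv = 3990, A_nv = 2730, A_nt = 280 mm²; R_n = min(0.6F_uA_nv, 0.6F_yA_gv) + U_bs·F_u·A_nt = 901.5 kN → 676 kN.
Bolt shear governs: 354 kN.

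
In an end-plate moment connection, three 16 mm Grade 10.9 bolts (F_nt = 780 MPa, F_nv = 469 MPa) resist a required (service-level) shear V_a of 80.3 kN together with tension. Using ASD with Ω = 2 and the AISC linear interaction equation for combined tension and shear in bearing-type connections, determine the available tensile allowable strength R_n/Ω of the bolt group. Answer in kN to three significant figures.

172 kN

A_b = π·16²/4 = 201.1 mm²; f_rv = 80.3 × 1000 / (3 × 201.1) = 133.1 MPa.
F'_nt = 1.3 F_nt − (Ω F_nt / F_nv) f_rv = 1.3·780 − (2·780/469)·133.1 = 571.2 MPa, capped at F_nt → F'_nt = 571.2 MPa.
R_n = F'_nt · A_b · n = 571.2 × 201.1 × 3 / 1000 = 344.5 kN.
Allowable strength R_n/Ω = 344.5 / 2 = 172 kN.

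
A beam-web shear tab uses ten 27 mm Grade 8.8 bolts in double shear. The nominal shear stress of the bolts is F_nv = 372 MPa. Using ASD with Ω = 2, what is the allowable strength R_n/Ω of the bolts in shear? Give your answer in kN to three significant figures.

2130 kN

A_b = π × 27² / 4 = 572.6 mm².
R_n = F_nv · A_b · n · n_s = 372 × 572.6 × 10 × 2 / 1000 = 4260 kN.
Allowable strength R_n/Ω = 4260 / 2 = 2130 kN.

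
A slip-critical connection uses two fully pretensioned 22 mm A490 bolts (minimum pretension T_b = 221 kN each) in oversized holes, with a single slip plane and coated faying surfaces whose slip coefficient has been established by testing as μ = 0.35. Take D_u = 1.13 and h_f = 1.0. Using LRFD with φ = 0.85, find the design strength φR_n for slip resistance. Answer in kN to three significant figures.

149 kN

R_n = μ · D_u · h_f · T_b · n_s · n_b = 0.35 × 1.13 × 1.0 × 221 × 1 × 2 = 174.8 kN.
Design strength φR_n = 0.85 × 174.8 = 149 kN.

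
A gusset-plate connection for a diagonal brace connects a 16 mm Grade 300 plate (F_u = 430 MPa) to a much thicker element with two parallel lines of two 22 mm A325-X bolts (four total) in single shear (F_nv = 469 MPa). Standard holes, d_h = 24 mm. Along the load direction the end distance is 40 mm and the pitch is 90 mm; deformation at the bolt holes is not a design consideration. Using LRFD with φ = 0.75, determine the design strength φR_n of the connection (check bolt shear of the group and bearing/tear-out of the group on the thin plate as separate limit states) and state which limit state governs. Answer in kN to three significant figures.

Bolt shear: A_b = π·22²/4 = 380.1 mm²; R_n = 469 × 380.1 × 4 × 1 / 1000 = 713.1 kN → 0.75 × 713.1 = 535 kN.
Bearing (1.5 l_c t F_u ≤ 3.0 d t F_u): upper limit = 3.0·22·16·430 / 1000 = 454.1 kN.
  Edge l_c = 40 − 24/2 = 28 → r_n = 289 kN; interior l_c = 90 − 24 = 66 → r_n = 454.1 kN.
  R_n,bearing = 2·289 + 2·454.1 = 1486 kN → 0.75 × 1486 = 1110 kN.
Bolt shear governs: 535 kN.

535 kN (bolt shear governs)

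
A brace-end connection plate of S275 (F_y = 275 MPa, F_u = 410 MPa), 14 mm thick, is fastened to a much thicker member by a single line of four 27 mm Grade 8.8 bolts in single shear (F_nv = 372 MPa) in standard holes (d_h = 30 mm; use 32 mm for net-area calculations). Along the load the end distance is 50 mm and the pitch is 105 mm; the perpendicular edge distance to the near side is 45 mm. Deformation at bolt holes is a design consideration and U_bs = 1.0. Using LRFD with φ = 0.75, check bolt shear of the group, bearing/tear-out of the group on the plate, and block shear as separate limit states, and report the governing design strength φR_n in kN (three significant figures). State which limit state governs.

639 kN (bolt shear governs)

Bolt shear: A_b = π·27²/4 = 572.6 mm²; R_n = 372 × 572.6 × 4 × 1 / 1000 = 852 kN → 0.75 × 852 = 639 kN.
Bearing: edge l_c = 35, r_n = 241.1 kN; interior l_c = 75, r_n = 372 kN; R_n = 241.1 + 3·372 = 1357 kN → 1020 kN.
Block shear: A_gv = 5110, A_nv = 3542, A_nt = 406 mm²; R_n = min(0.6F_uA_nv, 0.6F_yA_gv) + U_bs·F_u·A_nt = 1010 kN → 757 kN.
Bolt shear governs: 639 kN.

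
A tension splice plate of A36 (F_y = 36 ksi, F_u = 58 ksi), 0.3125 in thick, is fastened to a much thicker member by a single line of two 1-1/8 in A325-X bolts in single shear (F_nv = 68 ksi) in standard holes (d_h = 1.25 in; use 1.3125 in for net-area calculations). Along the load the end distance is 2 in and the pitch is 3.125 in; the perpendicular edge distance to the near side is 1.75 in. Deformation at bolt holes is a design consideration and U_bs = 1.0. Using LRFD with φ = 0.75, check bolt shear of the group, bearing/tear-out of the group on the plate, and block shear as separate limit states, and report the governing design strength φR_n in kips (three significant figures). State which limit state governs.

40.6 kips (block shear governs)

Bolt shear: A_b = π·1.125²/4 = 0.994 in²; R_n = 68 × 0.994 × 2 × 1 = 135.2 kips → 0.75 × 135.2 = 101 kips.
Bearing: edge l_c = 1.375, r_n = 29.91 kips; interior l_c = 1.875, r_n = 40.78 kips; R_n = 29.91 + 1·40.78 = 70.69 kips → 53 kips.
Block shear: A_gv = 1.602, A_nv = 0.9863, A_nt = 0.3418 in²; R_n = min(0.6F_uA_nv, 0.6F_yA_gv) + U_bs·F_u·A_nt = 54.15 kips → 40.6 kips.
Block shear governs: 40.6 kips.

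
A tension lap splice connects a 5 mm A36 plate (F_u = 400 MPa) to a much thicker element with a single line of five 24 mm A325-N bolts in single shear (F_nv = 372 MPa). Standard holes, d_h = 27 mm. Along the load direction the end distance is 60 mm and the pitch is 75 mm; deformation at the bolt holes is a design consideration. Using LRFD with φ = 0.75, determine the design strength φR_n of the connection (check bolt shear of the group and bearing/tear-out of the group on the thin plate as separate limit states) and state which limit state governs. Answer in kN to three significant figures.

Bolt shear: A_b = π·24²/4 = 452.4 mm²; R_n = 372 × 452.4 × 5 × 1 / 1000 = 841.4 kN → 0.75 × 841.4 = 631 kN.
Bearing (1.2 l_c t F_u ≤ 2.4 d t F_u): upper limit = 2.4·24·5·400 / 1000 = 115.2 kN.
  Edge l_c = 60 − 27/2 = 46.5 → r_n = 111.6 kN; interior l_c = 75 − 27 = 48 → r_n = 115.2 kN.
  R_n,bearing = 1·111.6 + 4·115.2 = 572.4 kN → 0.75 × 572.4 = 429 kN.
Bearing governs: 429 kN.

429 kN (bearing governs)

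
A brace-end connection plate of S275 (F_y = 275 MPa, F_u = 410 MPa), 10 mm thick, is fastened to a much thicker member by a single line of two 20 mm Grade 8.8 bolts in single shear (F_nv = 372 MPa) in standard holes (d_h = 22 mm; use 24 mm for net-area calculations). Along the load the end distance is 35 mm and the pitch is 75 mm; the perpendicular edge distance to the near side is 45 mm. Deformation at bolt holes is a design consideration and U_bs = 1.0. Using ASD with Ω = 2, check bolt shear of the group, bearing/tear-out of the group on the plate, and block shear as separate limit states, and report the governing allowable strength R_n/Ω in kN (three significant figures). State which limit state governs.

Bolt shear: A_b = π·20²/4 = 314.2 mm²; R_n = 372 × 314.2 × 2 × 1 / 1000 = 233.7 kN → 233.7 / 2 = 117 kN.
Bearing: edge l_c = 24, r_n = 118.1 kN; interior l_c = 53, r_n = 196.8 kN; R_n = 118.1 + 1·196.8 = 314.9 kN → 157 kN.
Block shear: A_gv = 1100, A_nv = 740, A_nt = 330 mm²; R_n = min(0.6F_uA_nv, 0.6F_yA_gv) + U_bs·F_u·A_nt = 316.8 kN → 158 kN.
Bolt shear governs: 117 kN.

117 kN (bolt shear governs)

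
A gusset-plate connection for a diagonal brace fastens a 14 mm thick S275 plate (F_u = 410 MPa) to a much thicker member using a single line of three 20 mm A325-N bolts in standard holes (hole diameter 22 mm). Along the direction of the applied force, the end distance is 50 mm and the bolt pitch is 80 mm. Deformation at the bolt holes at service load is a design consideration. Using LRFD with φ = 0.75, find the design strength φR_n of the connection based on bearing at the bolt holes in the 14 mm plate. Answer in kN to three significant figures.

615 kN

Per bolt r_n = 1.2 l_c t F_u ≤ 2.4 d t F_u; upper limit = 2.4 × 20 × 14 × 410 / 1000 = 275.5 kN.
Edge bolt: l_c = 50 − 22/2 = 39 mm → 1.2 × 39 × 14 × 410 / 1000 = 268.6 → r_n = 268.6 kN.
Interior bolts: l_c = 80 − 22 = 58 mm → 1.2 × 58 × 14 × 410 / 1000 = 399.5 → r_n = 275.5 kN.
R_n = 1 × 268.6 + 2 × 275.5 = 819.7 kN.
Design strength φR_n = 0.75 × 819.7 = 615 kN.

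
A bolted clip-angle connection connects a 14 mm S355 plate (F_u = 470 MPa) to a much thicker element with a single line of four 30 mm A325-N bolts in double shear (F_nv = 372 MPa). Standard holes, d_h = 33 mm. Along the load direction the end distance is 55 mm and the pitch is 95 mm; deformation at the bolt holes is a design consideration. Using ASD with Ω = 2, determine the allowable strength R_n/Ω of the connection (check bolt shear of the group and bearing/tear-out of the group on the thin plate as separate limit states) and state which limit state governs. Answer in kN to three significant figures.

863 kN (bearing governs)

Bolt shear: A_b = π·30²/4 = 706.9 mm²; R_n = 372 × 706.9 × 4 × 2 / 1000 = 2104 kN → 2104 / 2 = 1050 kN.
Bearing (1.2 l_c t F_u ≤ 2.4 d t F_u): upper limit = 2.4·30·14·470 / 1000 = 473.8 kN.
  Edge l_c = 55 − 33/2 = 38.5 → r_n = 304 kN; interior l_c = 95 − 33 = 62 → r_n = 473.8 kN.
  R_n,bearing = 1·304 + 3·473.8 = 1725 kN → 1725 / 2 = 863 kN.
Bearing governs: 863 kN.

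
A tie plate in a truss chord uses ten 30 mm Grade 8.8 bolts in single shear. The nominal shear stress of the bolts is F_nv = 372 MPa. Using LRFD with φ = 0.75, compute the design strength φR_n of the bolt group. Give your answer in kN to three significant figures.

1970 kN

A_b = π × 30² / 4 = 706.9 mm².
R_n = F_nv · A_b · n · n_s = 372 × 706.9 × 10 × 1 / 1000 = 2630 kN.
Design strength φR_n = 0.75 × 2630 = 1970 kN.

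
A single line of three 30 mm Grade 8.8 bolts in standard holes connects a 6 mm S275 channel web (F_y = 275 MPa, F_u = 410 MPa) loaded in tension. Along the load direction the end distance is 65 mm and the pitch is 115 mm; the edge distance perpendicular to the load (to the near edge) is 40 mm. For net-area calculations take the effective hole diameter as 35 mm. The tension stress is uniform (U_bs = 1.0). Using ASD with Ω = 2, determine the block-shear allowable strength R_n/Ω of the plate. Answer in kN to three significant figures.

174 kN

Shear plane L_v = 65 + 2·115 = 295 mm; A_gv = 295 × 6 = 1770 mm².
A_nv = (295 − 2.5·35) × 6 = 1245 mm².
A_nt = (40 − 0.5·35) × 6 = 135 mm².
0.6 F_u A_nv = 306.3 kN; 0.6 F_y A_gv = 292.1 kN → shear yielding governs the shear term.
R_n = 292.1 + 1.0 × 410 × 135 / 1000 = 347.4 kN.
Allowable strength R_n/Ω = 347.4 / 2 = 174 kN.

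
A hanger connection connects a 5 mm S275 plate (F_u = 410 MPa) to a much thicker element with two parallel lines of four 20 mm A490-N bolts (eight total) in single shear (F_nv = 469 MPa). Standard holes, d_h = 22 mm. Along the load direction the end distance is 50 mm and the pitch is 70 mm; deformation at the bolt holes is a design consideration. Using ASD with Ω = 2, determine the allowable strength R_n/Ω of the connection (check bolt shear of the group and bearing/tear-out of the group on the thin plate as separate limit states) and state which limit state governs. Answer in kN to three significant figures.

Bolt shear: A_b = π·20²/4 = 314.2 mm²; R_n = 469 × 314.2 × 8 × 1 / 1000 = 1179 kN → 1179 / 2 = 589 kN.
Bearing (1.2 l_c t F_u ≤ 2.4 d t F_u): upper limit = 2.4·20·5·410 / 1000 = 98.4 kN.
  Edge l_c = 50 − 22/2 = 39 → r_n = 95.94 kN; interior l_c = 70 − 22 = 48 → r_n = 98.4 kN.
  R_n,bearing = 2·95.94 + 6·98.4 = 782.3 kN → 782.3 / 2 = 391 kN.
Bearing governs: 391 kN.

391 kN (bearing governs)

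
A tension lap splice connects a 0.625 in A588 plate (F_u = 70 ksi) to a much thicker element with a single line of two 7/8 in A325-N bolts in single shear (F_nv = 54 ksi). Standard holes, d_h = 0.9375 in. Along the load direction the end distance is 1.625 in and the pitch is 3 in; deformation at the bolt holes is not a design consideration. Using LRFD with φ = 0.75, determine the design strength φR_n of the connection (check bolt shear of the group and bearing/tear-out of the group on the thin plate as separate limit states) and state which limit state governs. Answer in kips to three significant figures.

48.7 kips (bolt shear governs)

Bolt shear: A_b = π·0.875²/4 = 0.6013 in²; R_n = 54 × 0.6013 × 2 × 1 = 64.94 kips → 0.75 × 64.94 = 48.7 kips.
Bearing (1.5 l_c t F_u ≤ 3.0 d t F_u): upper limit = 3.0·0.875·0.625·70 = 114.8 kips.
  Edge l_c = 1.625 − 0.9375/2 = 1.156 → r_n = 75.88 kips; interior l_c = 3 − 0.9375 = 2.062 → r_n = 114.8 kips.
  R_n,bearing = 1·75.88 + 1·114.8 = 190.7 kips → 0.75 × 190.7 = 143 kips.
Bolt shear governs: 48.7 kips.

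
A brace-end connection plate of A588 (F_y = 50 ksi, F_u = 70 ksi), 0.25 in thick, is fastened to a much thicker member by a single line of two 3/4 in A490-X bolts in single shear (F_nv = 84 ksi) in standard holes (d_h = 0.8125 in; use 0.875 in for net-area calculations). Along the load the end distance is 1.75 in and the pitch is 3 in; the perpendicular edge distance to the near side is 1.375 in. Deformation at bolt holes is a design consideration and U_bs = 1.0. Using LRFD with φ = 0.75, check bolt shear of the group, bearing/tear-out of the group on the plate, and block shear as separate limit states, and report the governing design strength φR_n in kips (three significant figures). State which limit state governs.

Bolt shear: A_b = π·0.75²/4 = 0.4418 in²; R_n = 84 × 0.4418 × 2 × 1 = 74.22 kips → 0.75 × 74.22 = 55.7 kips.
Bearing: edge l_c = 1.344, r_n = 28.22 kips; interior l_c = 2.188, r_n = 31.5 kips; R_n = 28.22 + 1·31.5 = 59.72 kips → 44.8 kips.
Block shear: A_gv = 1.188, A_nv = 0.8594, A_nt = 0.2344 in²; R_n = min(0.6F_uA_nv, 0.6F_yA_gv) + U_bs·F_u·A_nt = 52.03 kips → 39 kips.
Block shear governs: 39 kips.

39 kips (block shear governs)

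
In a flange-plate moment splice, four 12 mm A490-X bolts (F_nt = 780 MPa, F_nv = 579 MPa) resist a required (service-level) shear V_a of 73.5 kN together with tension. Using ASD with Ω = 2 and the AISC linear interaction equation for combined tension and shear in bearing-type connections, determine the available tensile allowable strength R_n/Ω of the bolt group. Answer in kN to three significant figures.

A_b = π·12²/4 = 113.1 mm²; f_rv = 73.5 × 1000 / (4 × 113.1) = 162.5 MPa.
F'_nt = 1.3 F_nt − (Ω F_nt / F_nv) f_rv = 1.3·780 − (2·780/579)·162.5 = 576.3 MPa, capped at F_nt → F'_nt = 576.3 MPa.
R_n = F'_nt · A_b · n = 576.3 × 113.1 × 4 / 1000 = 260.7 kN.
Allowable strength R_n/Ω = 260.7 / 2 = 130 kN.

130 kN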